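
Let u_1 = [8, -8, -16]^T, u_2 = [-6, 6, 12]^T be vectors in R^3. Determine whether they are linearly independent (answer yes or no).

Form the matrix with these vectors as rows and row reduce.
R2 ← R2 + (3/4)·R1: [0, 0, 0]
1 nonzero row, so the 2 vectors span a space of dimension 1.
Since 1 < 2, the vectors are linearly dependent.

no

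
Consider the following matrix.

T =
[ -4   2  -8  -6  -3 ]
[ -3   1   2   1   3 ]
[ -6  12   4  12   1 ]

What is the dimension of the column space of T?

3

Row reduce to echelon form.
R2 ← R2 − (3/4)·R1: [0, -1/2, 8, 11/2, 21/4]
R3 ← R3 − (3/2)·R1: [0, 9, 16, 21, 11/2]
R3 ← R3 + (18)·R2: [0, 0, 160, 120, 100]
Echelon form has 3 nonzero rows, so rank(T) = 3.
The column space has dimension equal to the rank: 3.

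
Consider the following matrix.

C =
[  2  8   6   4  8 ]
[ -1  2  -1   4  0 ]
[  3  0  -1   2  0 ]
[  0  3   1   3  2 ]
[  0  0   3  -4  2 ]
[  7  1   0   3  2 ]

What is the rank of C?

Row reduce to echelon form.
R2 ← R2 + (1/2)·R1: [0, 6, 2, 6, 4]
R3 ← R3 − (3/2)·R1: [0, -12, -10, -4, -12]
R6 ← R6 − (7/2)·R1: [0, -27, -21, -11, -26]
R3 ← R3 + (2)·R2: [0, 0, -6, 8, -4]
R4 ← R4 − (1/2)·R2: [0, 0, 0, 0, 0]
R6 ← R6 + (9/2)·R2: [0, 0, -12, 16, -8]
R5 ← R5 + (1/2)·R3: [0, 0, 0, 0, 0]
R6 ← R6 − (2)·R3: [0, 0, 0, 0, 0]
Echelon form has 3 nonzero rows, so rank(C) = 3.

3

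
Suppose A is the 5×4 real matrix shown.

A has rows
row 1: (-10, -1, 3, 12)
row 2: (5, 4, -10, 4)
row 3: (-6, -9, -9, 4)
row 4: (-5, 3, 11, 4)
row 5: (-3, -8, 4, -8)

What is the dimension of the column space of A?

Row reduce to echelon form.
R2 ← R2 + (1/2)·R1: [0, 7/2, -17/2, 10]
R3 ← R3 − (3/5)·R1: [0, -42/5, -54/5, -16/5]
R4 ← R4 − (1/2)·R1: [0, 7/2, 19/2, -2]
R5 ← R5 − (3/10)·R1: [0, -77/10, 31/10, -58/5]
R3 ← R3 + (12/5)·R2: [0, 0, -156/5, 104/5]
R4 ← R4 − R2: [0, 0, 18, -12]
R5 ← R5 + (11/5)·R2: [0, 0, -78/5, 52/5]
R4 ← R4 + (15/26)·R3: [0, 0, 0, 0]
R5 ← R5 − (1/2)·R3: [0, 0, 0, 0]
Echelon form has 3 nonzero rows, so rank(A) = 3.
The column space has dimension equal to the rank: 3.

3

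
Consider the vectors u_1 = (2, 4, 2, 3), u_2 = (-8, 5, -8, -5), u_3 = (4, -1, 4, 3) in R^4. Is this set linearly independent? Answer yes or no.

Form the matrix with these vectors as rows and row reduce.
R2 ← R2 + (4)·R1: [0, 21, 0, 7]
R3 ← R3 − (2)·R1: [0, -9, 0, -3]
R3 ← R3 + (3/7)·R2: [0, 0, 0, 0]
2 nonzero rows, so the 3 vectors span a space of dimension 2.
Since 2 < 3, the vectors are linearly dependent.

no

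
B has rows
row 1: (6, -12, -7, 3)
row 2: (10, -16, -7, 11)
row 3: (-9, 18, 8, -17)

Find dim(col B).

3

Row reduce to echelon form.
R2 ← R2 − (5/3)·R1: [0, 4, 14/3, 6]
R3 ← R3 + (3/2)·R1: [0, 0, -5/2, -25/2]
Echelon form has 3 nonzero rows, so rank(B) = 3.
The column space has dimension equal to the rank: 3.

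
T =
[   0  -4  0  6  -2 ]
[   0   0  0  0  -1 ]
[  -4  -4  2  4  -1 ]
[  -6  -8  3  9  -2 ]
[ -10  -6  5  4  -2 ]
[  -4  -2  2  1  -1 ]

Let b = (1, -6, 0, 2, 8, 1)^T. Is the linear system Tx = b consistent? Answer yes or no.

no

Row reduce the augmented matrix [T | b].
Swap R1 ↔ R3
R4 ← R4 − (3/2)·R1: [0, -2, 0, 3, -1/2, 2]
R5 ← R5 − (5/2)·R1: [0, 4, 0, -6, 1/2, 8]
R6 ← R6 − R1: [0, 2, 0, -3, 0, 1]
Swap R2 ↔ R3
R4 ← R4 − (1/2)·R2: [0, 0, 0, 0, 1/2, 3/2]
R5 ← R5 + R2: [0, 0, 0, 0, -3/2, 9]
R6 ← R6 + (1/2)·R2: [0, 0, 0, 0, -1, 3/2]
R4 ← R4 + (1/2)·R3: [0, 0, 0, 0, 0, -3/2]
R5 ← R5 − (3/2)·R3: [0, 0, 0, 0, 0, 18]
R6 ← R6 − R3: [0, 0, 0, 0, 0, 15/2]
R5 ← R5 + (12)·R4: [0, 0, 0, 0, 0, 0]
R6 ← R6 + (5)·R4: [0, 0, 0, 0, 0, 0]
The echelon form has 4 nonzero rows; the last pivot sits in the augmented column, so rank(T) = 3 but rank([T|b]) = 4.
Since the ranks differ, the system is inconsistent.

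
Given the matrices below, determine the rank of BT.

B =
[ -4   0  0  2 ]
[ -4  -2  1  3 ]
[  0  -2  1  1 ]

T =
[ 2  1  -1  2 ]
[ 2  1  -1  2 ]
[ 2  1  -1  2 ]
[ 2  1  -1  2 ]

First compute BT:
[[ -4,  -2,   2,  -4],
 [ -4,  -2,   2,  -4],
 [  0,   0,   0,   0]]
Now row reduce the product.
R2 ← R2 − R1: [0, 0, 0, 0]
1 nonzero row, so rank(BT) = 1.

1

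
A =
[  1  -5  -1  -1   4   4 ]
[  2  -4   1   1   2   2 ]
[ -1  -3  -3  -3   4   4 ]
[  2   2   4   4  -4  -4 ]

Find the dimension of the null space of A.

Row reduce to echelon form.
R2 ← R2 − (2)·R1: [0, 6, 3, 3, -6, -6]
R3 ← R3 + R1: [0, -8, -4, -4, 8, 8]
R4 ← R4 − (2)·R1: [0, 12, 6, 6, -12, -12]
R3 ← R3 + (4/3)·R2: [0, 0, 0, 0, 0, 0]
R4 ← R4 − (2)·R2: [0, 0, 0, 0, 0, 0]
2 nonzero rows, so rank(A) = 2.
A has 6 columns; by rank–nullity, nullity = 6 − 2 = 4.

4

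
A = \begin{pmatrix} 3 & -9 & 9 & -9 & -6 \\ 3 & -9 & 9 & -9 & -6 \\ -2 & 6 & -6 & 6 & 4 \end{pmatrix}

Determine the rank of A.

Row reduce to echelon form.
R2 ← R2 − R1: [0, 0, 0, 0, 0]
R3 ← R3 + (2/3)·R1: [0, 0, 0, 0, 0]
Echelon form has 1 nonzero row, so rank(A) = 1.

1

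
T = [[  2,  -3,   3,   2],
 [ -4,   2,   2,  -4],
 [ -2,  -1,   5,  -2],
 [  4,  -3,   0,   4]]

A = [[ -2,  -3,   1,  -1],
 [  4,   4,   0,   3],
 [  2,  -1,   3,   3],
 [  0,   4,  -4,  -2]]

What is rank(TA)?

2

First compute TA:
[[-10, -13,   3,  -6],
 [ 20,   2,  18,  24],
 [ 10, -11,  21,  18],
 [-20,  -8, -12, -21]]
Now row reduce the product.
R2 ← R2 + (2)·R1: [0, -24, 24, 12]
R3 ← R3 + R1: [0, -24, 24, 12]
R4 ← R4 − (2)·R1: [0, 18, -18, -9]
R3 ← R3 − R2: [0, 0, 0, 0]
R4 ← R4 + (3/4)·R2: [0, 0, 0, 0]
2 nonzero rows, so rank(TA) = 2.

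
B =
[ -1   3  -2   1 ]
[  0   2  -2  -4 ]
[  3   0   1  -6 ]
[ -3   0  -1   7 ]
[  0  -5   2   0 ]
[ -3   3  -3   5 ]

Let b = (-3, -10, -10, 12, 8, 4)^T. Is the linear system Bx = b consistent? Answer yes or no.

yes

Row reduce the augmented matrix [B | b].
R3 ← R3 + (3)·R1: [0, 9, -5, -3, -19]
R4 ← R4 − (3)·R1: [0, -9, 5, 4, 21]
R6 ← R6 − (3)·R1: [0, -6, 3, 2, 13]
R3 ← R3 − (9/2)·R2: [0, 0, 4, 15, 26]
R4 ← R4 + (9/2)·R2: [0, 0, -4, -14, -24]
R5 ← R5 + (5/2)·R2: [0, 0, -3, -10, -17]
R6 ← R6 + (3)·R2: [0, 0, -3, -10, -17]
R4 ← R4 + R3: [0, 0, 0, 1, 2]
R5 ← R5 + (3/4)·R3: [0, 0, 0, 5/4, 5/2]
R6 ← R6 + (3/4)·R3: [0, 0, 0, 5/4, 5/2]
R5 ← R5 − (5/4)·R4: [0, 0, 0, 0, 0]
R6 ← R6 − (5/4)·R4: [0, 0, 0, 0, 0]
The echelon form has 4 nonzero rows, and every pivot lies in the first 4 columns, so rank(B) = rank([B|b]) = 4.
The system is consistent.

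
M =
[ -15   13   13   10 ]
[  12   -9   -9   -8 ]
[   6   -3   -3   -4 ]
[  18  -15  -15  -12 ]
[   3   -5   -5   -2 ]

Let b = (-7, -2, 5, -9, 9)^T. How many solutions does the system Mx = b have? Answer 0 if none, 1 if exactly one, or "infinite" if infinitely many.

Row reduce the augmented matrix [M | b].
R2 ← R2 + (4/5)·R1: [0, 7/5, 7/5, 0, -38/5]
R3 ← R3 + (2/5)·R1: [0, 11/5, 11/5, 0, 11/5]
R4 ← R4 + (6/5)·R1: [0, 3/5, 3/5, 0, -87/5]
R5 ← R5 + (1/5)·R1: [0, -12/5, -12/5, 0, 38/5]
R3 ← R3 − (11/7)·R2: [0, 0, 0, 0, 99/7]
R4 ← R4 − (3/7)·R2: [0, 0, 0, 0, -99/7]
R5 ← R5 + (12/7)·R2: [0, 0, 0, 0, -38/7]
R4 ← R4 + R3: [0, 0, 0, 0, 0]
R5 ← R5 + (38/99)·R3: [0, 0, 0, 0, 0]
The echelon form has 3 nonzero rows; the last pivot sits in the augmented column, so rank(M) = 2 but rank([M|b]) = 3.
Since the ranks differ, the system is inconsistent.
It has no solutions.

0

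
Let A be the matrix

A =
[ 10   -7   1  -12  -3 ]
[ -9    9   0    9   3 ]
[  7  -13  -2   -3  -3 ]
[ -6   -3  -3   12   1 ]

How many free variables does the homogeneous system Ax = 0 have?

3

Row reduce to echelon form.
R2 ← R2 + (9/10)·R1: [0, 27/10, 9/10, -9/5, 3/10]
R3 ← R3 − (7/10)·R1: [0, -81/10, -27/10, 27/5, -9/10]
R4 ← R4 + (3/5)·R1: [0, -36/5, -12/5, 24/5, -4/5]
R3 ← R3 + (3)·R2: [0, 0, 0, 0, 0]
R4 ← R4 + (8/3)·R2: [0, 0, 0, 0, 0]
2 nonzero rows, so rank(A) = 2.
A has 5 columns; by rank–nullity, nullity = 5 − 2 = 3.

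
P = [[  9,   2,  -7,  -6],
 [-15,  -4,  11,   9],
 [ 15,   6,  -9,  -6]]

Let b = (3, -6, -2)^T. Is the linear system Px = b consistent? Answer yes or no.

no

Row reduce the augmented matrix [P | b].
R2 ← R2 + (5/3)·R1: [0, -2/3, -2/3, -1, -1]
R3 ← R3 − (5/3)·R1: [0, 8/3, 8/3, 4, -7]
R3 ← R3 + (4)·R2: [0, 0, 0, 0, -11]
The echelon form has 3 nonzero rows; the last pivot sits in the augmented column, so rank(P) = 2 but rank([P|b]) = 3.
Since the ranks differ, the system is inconsistent.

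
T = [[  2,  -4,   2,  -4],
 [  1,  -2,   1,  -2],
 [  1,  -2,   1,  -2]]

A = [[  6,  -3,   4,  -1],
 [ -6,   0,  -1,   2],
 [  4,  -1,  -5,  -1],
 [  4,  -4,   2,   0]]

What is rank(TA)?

1

First compute TA:
[[ 28,   8,  -6, -12],
 [ 14,   4,  -3,  -6],
 [ 14,   4,  -3,  -6]]
Now row reduce the product.
R2 ← R2 − (1/2)·R1: [0, 0, 0, 0]
R3 ← R3 − (1/2)·R1: [0, 0, 0, 0]
1 nonzero row, so rank(TA) = 1.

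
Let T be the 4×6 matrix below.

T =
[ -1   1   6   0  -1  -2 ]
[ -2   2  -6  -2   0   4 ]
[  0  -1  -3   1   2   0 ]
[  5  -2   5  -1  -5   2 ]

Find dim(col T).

4

Row reduce to echelon form.
R2 ← R2 − (2)·R1: [0, 0, -18, -2, 2, 8]
R4 ← R4 + (5)·R1: [0, 3, 35, -1, -10, -8]
Swap R2 ↔ R3
R4 ← R4 + (3)·R2: [0, 0, 26, 2, -4, -8]
R4 ← R4 + (13/9)·R3: [0, 0, 0, -8/9, -10/9, 32/9]
Echelon form has 4 nonzero rows, so rank(T) = 4.
The column space has dimension equal to the rank: 4.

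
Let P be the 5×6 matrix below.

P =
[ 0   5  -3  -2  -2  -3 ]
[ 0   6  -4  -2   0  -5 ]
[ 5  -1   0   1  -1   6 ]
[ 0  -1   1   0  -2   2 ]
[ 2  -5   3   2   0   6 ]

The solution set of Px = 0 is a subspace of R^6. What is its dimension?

Row reduce to echelon form.
Swap R1 ↔ R3
R5 ← R5 − (2/5)·R1: [0, -23/5, 3, 8/5, 2/5, 18/5]
R3 ← R3 − (5/6)·R2: [0, 0, 1/3, -1/3, -2, 7/6]
R4 ← R4 + (1/6)·R2: [0, 0, 1/3, -1/3, -2, 7/6]
R5 ← R5 + (23/30)·R2: [0, 0, -1/15, 1/15, 2/5, -7/30]
R4 ← R4 − R3: [0, 0, 0, 0, 0, 0]
R5 ← R5 + (1/5)·R3: [0, 0, 0, 0, 0, 0]
3 nonzero rows, so rank(P) = 3.
P has 6 columns; by rank–nullity, nullity = 6 − 3 = 3.

3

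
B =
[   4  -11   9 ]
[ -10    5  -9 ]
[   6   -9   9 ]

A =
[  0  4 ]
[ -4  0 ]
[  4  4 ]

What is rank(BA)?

First compute BA:
[[ 80,  52],
 [-56, -76],
 [ 72,  60]]
Now row reduce the product.
R2 ← R2 + (7/10)·R1: [0, -198/5]
R3 ← R3 − (9/10)·R1: [0, 66/5]
R3 ← R3 + (1/3)·R2: [0, 0]
2 nonzero rows, so rank(BA) = 2.

2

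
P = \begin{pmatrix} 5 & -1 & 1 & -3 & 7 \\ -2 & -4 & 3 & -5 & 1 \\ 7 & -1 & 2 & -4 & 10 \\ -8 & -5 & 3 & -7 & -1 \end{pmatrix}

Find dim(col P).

4

Row reduce to echelon form.
R2 ← R2 + (2/5)·R1: [0, -22/5, 17/5, -31/5, 19/5]
R3 ← R3 − (7/5)·R1: [0, 2/5, 3/5, 1/5, 1/5]
R4 ← R4 + (8/5)·R1: [0, -33/5, 23/5, -59/5, 51/5]
R3 ← R3 + (1/11)·R2: [0, 0, 10/11, -4/11, 6/11]
R4 ← R4 − (3/2)·R2: [0, 0, -1/2, -5/2, 9/2]
R4 ← R4 + (11/20)·R3: [0, 0, 0, -27/10, 24/5]
Echelon form has 4 nonzero rows, so rank(P) = 4.
The column space has dimension equal to the rank: 4.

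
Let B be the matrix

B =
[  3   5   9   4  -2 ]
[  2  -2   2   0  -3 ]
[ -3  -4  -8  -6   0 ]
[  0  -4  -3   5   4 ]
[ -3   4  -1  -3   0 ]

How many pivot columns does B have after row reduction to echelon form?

Row reduce to echelon form.
R2 ← R2 − (2/3)·R1: [0, -16/3, -4, -8/3, -5/3]
R3 ← R3 + R1: [0, 1, 1, -2, -2]
R5 ← R5 + R1: [0, 9, 8, 1, -2]
R3 ← R3 + (3/16)·R2: [0, 0, 1/4, -5/2, -37/16]
R4 ← R4 − (3/4)·R2: [0, 0, 0, 7, 21/4]
R5 ← R5 + (27/16)·R2: [0, 0, 5/4, -7/2, -77/16]
R5 ← R5 − (5)·R3: [0, 0, 0, 9, 27/4]
R5 ← R5 − (9/7)·R4: [0, 0, 0, 0, 0]
Echelon form has 4 nonzero rows, so rank(B) = 4.
Each nonzero row contributes one pivot column: 4 pivot columns.

4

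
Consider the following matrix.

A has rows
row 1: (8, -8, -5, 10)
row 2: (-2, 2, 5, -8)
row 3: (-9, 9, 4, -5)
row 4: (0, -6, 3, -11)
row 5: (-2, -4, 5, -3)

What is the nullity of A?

Row reduce to echelon form.
R2 ← R2 + (1/4)·R1: [0, 0, 15/4, -11/2]
R3 ← R3 + (9/8)·R1: [0, 0, -13/8, 25/4]
R5 ← R5 + (1/4)·R1: [0, -6, 15/4, -1/2]
Swap R2 ↔ R4
R5 ← R5 − R2: [0, 0, 3/4, 21/2]
R4 ← R4 + (30/13)·R3: [0, 0, 0, 116/13]
R5 ← R5 + (6/13)·R3: [0, 0, 0, 174/13]
R5 ← R5 − (3/2)·R4: [0, 0, 0, 0]
4 nonzero rows, so rank(A) = 4.
A has 4 columns; by rank–nullity, nullity = 4 − 4 = 0.

0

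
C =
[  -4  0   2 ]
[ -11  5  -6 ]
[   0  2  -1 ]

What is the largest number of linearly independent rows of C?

3

Row reduce to echelon form.
R2 ← R2 − (11/4)·R1: [0, 5, -23/2]
R3 ← R3 − (2/5)·R2: [0, 0, 18/5]
Echelon form has 3 nonzero rows, so rank(C) = 3.
The rank gives the maximum number of linearly independent rows: 3.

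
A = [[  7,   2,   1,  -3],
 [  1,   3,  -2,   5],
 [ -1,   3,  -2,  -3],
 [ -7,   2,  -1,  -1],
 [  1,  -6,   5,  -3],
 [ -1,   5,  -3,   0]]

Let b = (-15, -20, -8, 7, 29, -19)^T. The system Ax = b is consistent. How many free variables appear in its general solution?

Row reduce the augmented matrix [A | b].
R2 ← R2 − (1/7)·R1: [0, 19/7, -15/7, 38/7, -125/7]
R3 ← R3 + (1/7)·R1: [0, 23/7, -13/7, -24/7, -71/7]
R4 ← R4 + R1: [0, 4, 0, -4, -8]
R5 ← R5 − (1/7)·R1: [0, -44/7, 34/7, -18/7, 218/7]
R6 ← R6 + (1/7)·R1: [0, 37/7, -20/7, -3/7, -148/7]
R3 ← R3 − (23/19)·R2: [0, 0, 14/19, -10, 218/19]
R4 ← R4 − (28/19)·R2: [0, 0, 60/19, -12, 348/19]
R5 ← R5 + (44/19)·R2: [0, 0, -2/19, 10, -194/19]
R6 ← R6 − (37/19)·R2: [0, 0, 25/19, -11, 259/19]
R4 ← R4 − (30/7)·R3: [0, 0, 0, 216/7, -216/7]
R5 ← R5 + (1/7)·R3: [0, 0, 0, 60/7, -60/7]
R6 ← R6 − (25/14)·R3: [0, 0, 0, 48/7, -48/7]
R5 ← R5 − (5/18)·R4: [0, 0, 0, 0, 0]
R6 ← R6 − (2/9)·R4: [0, 0, 0, 0, 0]
The echelon form has 4 nonzero rows, and every pivot lies in the first 4 columns, so rank(A) = rank([A|b]) = 4.
The system is consistent.
Free variables = (unknowns) − (rank) = 4 − 4 = 0.

0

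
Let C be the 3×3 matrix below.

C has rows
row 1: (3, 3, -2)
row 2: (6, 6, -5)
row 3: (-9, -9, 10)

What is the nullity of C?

Row reduce to echelon form.
R2 ← R2 − (2)·R1: [0, 0, -1]
R3 ← R3 + (3)·R1: [0, 0, 4]
R3 ← R3 + (4)·R2: [0, 0, 0]
2 nonzero rows, so rank(C) = 2.
C has 3 columns; by rank–nullity, nullity = 3 − 2 = 1.

1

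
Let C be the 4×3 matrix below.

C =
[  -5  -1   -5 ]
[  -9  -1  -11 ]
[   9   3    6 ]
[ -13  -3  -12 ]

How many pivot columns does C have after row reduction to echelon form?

2

Row reduce to echelon form.
R2 ← R2 − (9/5)·R1: [0, 4/5, -2]
R3 ← R3 + (9/5)·R1: [0, 6/5, -3]
R4 ← R4 − (13/5)·R1: [0, -2/5, 1]
R3 ← R3 − (3/2)·R2: [0, 0, 0]
R4 ← R4 + (1/2)·R2: [0, 0, 0]
Echelon form has 2 nonzero rows, so rank(C) = 2.
Each nonzero row contributes one pivot column: 2 pivot columns.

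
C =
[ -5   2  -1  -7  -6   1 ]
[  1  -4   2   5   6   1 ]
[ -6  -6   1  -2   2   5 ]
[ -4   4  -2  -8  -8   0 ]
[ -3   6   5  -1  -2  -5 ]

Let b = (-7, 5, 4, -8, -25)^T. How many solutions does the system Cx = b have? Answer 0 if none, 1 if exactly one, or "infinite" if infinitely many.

infinite

Row reduce the augmented matrix [C | b].
R2 ← R2 + (1/5)·R1: [0, -18/5, 9/5, 18/5, 24/5, 6/5, 18/5]
R3 ← R3 − (6/5)·R1: [0, -42/5, 11/5, 32/5, 46/5, 19/5, 62/5]
R4 ← R4 − (4/5)·R1: [0, 12/5, -6/5, -12/5, -16/5, -4/5, -12/5]
R5 ← R5 − (3/5)·R1: [0, 24/5, 28/5, 16/5, 8/5, -28/5, -104/5]
R3 ← R3 − (7/3)·R2: [0, 0, -2, -2, -2, 1, 4]
R4 ← R4 + (2/3)·R2: [0, 0, 0, 0, 0, 0, 0]
R5 ← R5 + (4/3)·R2: [0, 0, 8, 8, 8, -4, -16]
R5 ← R5 + (4)·R3: [0, 0, 0, 0, 0, 0, 0]
The echelon form has 3 nonzero rows, and every pivot lies in the first 6 columns, so rank(C) = rank([C|b]) = 3.
The system is consistent.
rank = 3 < 6 unknowns, so there are infinitely many solutions.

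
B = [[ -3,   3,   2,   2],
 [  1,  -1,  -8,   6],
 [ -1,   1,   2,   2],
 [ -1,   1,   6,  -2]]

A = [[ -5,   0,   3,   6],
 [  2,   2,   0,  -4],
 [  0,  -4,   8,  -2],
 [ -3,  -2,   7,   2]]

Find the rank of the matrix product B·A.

3

First compute BA:
[[ 15,  -6,  21, -30],
 [-25,  18, -19,  38],
 [  1, -10,  27, -10],
 [ 13, -18,  31, -26]]
Now row reduce the product.
R2 ← R2 + (5/3)·R1: [0, 8, 16, -12]
R3 ← R3 − (1/15)·R1: [0, -48/5, 128/5, -8]
R4 ← R4 − (13/15)·R1: [0, -64/5, 64/5, 0]
R3 ← R3 + (6/5)·R2: [0, 0, 224/5, -112/5]
R4 ← R4 + (8/5)·R2: [0, 0, 192/5, -96/5]
R4 ← R4 − (6/7)·R3: [0, 0, 0, 0]
3 nonzero rows, so rank(BA) = 3.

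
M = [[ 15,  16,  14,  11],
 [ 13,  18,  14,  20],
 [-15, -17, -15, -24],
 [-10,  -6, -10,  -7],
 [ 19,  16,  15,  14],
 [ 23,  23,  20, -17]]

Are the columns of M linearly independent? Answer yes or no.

Row reduce M to echelon form.
R2 ← R2 − (13/15)·R1: [0, 62/15, 28/15, 157/15]
R3 ← R3 + R1: [0, -1, -1, -13]
R4 ← R4 + (2/3)·R1: [0, 14/3, -2/3, 1/3]
R5 ← R5 − (19/15)·R1: [0, -64/15, -41/15, 1/15]
R6 ← R6 − (23/15)·R1: [0, -23/15, -22/15, -508/15]
R3 ← R3 + (15/62)·R2: [0, 0, -17/31, -649/62]
R4 ← R4 − (35/31)·R2: [0, 0, -86/31, -356/31]
R5 ← R5 + (32/31)·R2: [0, 0, -25/31, 337/31]
R6 ← R6 + (23/62)·R2: [0, 0, -24/31, -1859/62]
R4 ← R4 − (86/17)·R3: [0, 0, 0, 705/17]
R5 ← R5 − (25/17)·R3: [0, 0, 0, 893/34]
R6 ← R6 − (24/17)·R3: [0, 0, 0, -517/34]
R5 ← R5 − (19/30)·R4: [0, 0, 0, 0]
R6 ← R6 + (11/30)·R4: [0, 0, 0, 0]
4 pivots among 4 columns.
Every column is a pivot column, so the columns are linearly independent.

yes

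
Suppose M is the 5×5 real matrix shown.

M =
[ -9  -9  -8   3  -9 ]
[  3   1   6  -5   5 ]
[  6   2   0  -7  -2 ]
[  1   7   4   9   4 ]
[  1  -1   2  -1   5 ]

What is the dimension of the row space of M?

Row reduce to echelon form.
R2 ← R2 + (1/3)·R1: [0, -2, 10/3, -4, 2]
R3 ← R3 + (2/3)·R1: [0, -4, -16/3, -5, -8]
R4 ← R4 + (1/9)·R1: [0, 6, 28/9, 28/3, 3]
R5 ← R5 + (1/9)·R1: [0, -2, 10/9, -2/3, 4]
R3 ← R3 − (2)·R2: [0, 0, -12, 3, -12]
R4 ← R4 + (3)·R2: [0, 0, 118/9, -8/3, 9]
R5 ← R5 − R2: [0, 0, -20/9, 10/3, 2]
R4 ← R4 + (59/54)·R3: [0, 0, 0, 11/18, -37/9]
R5 ← R5 − (5/27)·R3: [0, 0, 0, 25/9, 38/9]
R5 ← R5 − (50/11)·R4: [0, 0, 0, 0, 252/11]
Echelon form has 5 nonzero rows, so rank(M) = 5.
The row space has dimension equal to the rank: 5.

5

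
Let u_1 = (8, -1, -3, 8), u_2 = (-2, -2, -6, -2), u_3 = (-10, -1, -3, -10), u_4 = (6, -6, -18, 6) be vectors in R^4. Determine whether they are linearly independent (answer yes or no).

Form the matrix with these vectors as rows and row reduce.
R2 ← R2 + (1/4)·R1: [0, -9/4, -27/4, 0]
R3 ← R3 + (5/4)·R1: [0, -9/4, -27/4, 0]
R4 ← R4 − (3/4)·R1: [0, -21/4, -63/4, 0]
R3 ← R3 − R2: [0, 0, 0, 0]
R4 ← R4 − (7/3)·R2: [0, 0, 0, 0]
2 nonzero rows, so the 4 vectors span a space of dimension 2.
Since 2 < 4, the vectors are linearly dependent.

no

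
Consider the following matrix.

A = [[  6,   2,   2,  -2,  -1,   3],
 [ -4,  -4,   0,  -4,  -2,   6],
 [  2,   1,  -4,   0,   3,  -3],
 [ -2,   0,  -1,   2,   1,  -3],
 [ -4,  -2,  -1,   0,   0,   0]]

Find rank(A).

3

Row reduce to echelon form.
R2 ← R2 + (2/3)·R1: [0, -8/3, 4/3, -16/3, -8/3, 8]
R3 ← R3 − (1/3)·R1: [0, 1/3, -14/3, 2/3, 10/3, -4]
R4 ← R4 + (1/3)·R1: [0, 2/3, -1/3, 4/3, 2/3, -2]
R5 ← R5 + (2/3)·R1: [0, -2/3, 1/3, -4/3, -2/3, 2]
R3 ← R3 + (1/8)·R2: [0, 0, -9/2, 0, 3, -3]
R4 ← R4 + (1/4)·R2: [0, 0, 0, 0, 0, 0]
R5 ← R5 − (1/4)·R2: [0, 0, 0, 0, 0, 0]
Echelon form has 3 nonzero rows, so rank(A) = 3.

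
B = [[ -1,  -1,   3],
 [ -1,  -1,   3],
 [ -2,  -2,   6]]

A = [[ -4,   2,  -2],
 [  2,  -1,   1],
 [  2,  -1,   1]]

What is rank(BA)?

First compute BA:
[[  8,  -4,   4],
 [  8,  -4,   4],
 [ 16,  -8,   8]]
Now row reduce the product.
R2 ← R2 − R1: [0, 0, 0]
R3 ← R3 − (2)·R1: [0, 0, 0]
1 nonzero row, so rank(BA) = 1.

1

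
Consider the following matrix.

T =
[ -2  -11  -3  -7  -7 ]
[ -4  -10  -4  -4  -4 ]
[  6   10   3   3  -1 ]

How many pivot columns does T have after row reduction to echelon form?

3

Row reduce to echelon form.
R2 ← R2 − (2)·R1: [0, 12, 2, 10, 10]
R3 ← R3 + (3)·R1: [0, -23, -6, -18, -22]
R3 ← R3 + (23/12)·R2: [0, 0, -13/6, 7/6, -17/6]
Echelon form has 3 nonzero rows, so rank(T) = 3.
Each nonzero row contributes one pivot column: 3 pivot columns.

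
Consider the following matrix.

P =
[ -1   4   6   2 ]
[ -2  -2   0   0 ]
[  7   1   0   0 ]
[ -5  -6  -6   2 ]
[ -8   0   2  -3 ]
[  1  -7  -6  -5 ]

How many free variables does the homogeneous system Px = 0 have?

0

Row reduce to echelon form.
R2 ← R2 − (2)·R1: [0, -10, -12, -4]
R3 ← R3 + (7)·R1: [0, 29, 42, 14]
R4 ← R4 − (5)·R1: [0, -26, -36, -8]
R5 ← R5 − (8)·R1: [0, -32, -46, -19]
R6 ← R6 + R1: [0, -3, 0, -3]
R3 ← R3 + (29/10)·R2: [0, 0, 36/5, 12/5]
R4 ← R4 − (13/5)·R2: [0, 0, -24/5, 12/5]
R5 ← R5 − (16/5)·R2: [0, 0, -38/5, -31/5]
R6 ← R6 − (3/10)·R2: [0, 0, 18/5, -9/5]
R4 ← R4 + (2/3)·R3: [0, 0, 0, 4]
R5 ← R5 + (19/18)·R3: [0, 0, 0, -11/3]
R6 ← R6 − (1/2)·R3: [0, 0, 0, -3]
R5 ← R5 + (11/12)·R4: [0, 0, 0, 0]
R6 ← R6 + (3/4)·R4: [0, 0, 0, 0]
4 nonzero rows, so rank(P) = 4.
P has 4 columns; by rank–nullity, nullity = 4 − 4 = 0.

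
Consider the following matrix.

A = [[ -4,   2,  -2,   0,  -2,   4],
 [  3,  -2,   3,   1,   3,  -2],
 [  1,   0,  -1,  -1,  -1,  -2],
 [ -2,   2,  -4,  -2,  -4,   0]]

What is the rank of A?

2

Row reduce to echelon form.
R2 ← R2 + (3/4)·R1: [0, -1/2, 3/2, 1, 3/2, 1]
R3 ← R3 + (1/4)·R1: [0, 1/2, -3/2, -1, -3/2, -1]
R4 ← R4 − (1/2)·R1: [0, 1, -3, -2, -3, -2]
R3 ← R3 + R2: [0, 0, 0, 0, 0, 0]
R4 ← R4 + (2)·R2: [0, 0, 0, 0, 0, 0]
Echelon form has 2 nonzero rows, so rank(A) = 2.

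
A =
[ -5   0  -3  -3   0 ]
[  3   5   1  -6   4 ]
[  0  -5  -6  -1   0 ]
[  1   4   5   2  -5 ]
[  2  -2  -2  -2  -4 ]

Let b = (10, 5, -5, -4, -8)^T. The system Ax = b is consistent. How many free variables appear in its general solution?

0

Row reduce the augmented matrix [A | b].
R2 ← R2 + (3/5)·R1: [0, 5, -4/5, -39/5, 4, 11]
R4 ← R4 + (1/5)·R1: [0, 4, 22/5, 7/5, -5, -2]
R5 ← R5 + (2/5)·R1: [0, -2, -16/5, -16/5, -4, -4]
R3 ← R3 + R2: [0, 0, -34/5, -44/5, 4, 6]
R4 ← R4 − (4/5)·R2: [0, 0, 126/25, 191/25, -41/5, -54/5]
R5 ← R5 + (2/5)·R2: [0, 0, -88/25, -158/25, -12/5, 2/5]
R4 ← R4 + (63/85)·R3: [0, 0, 0, 19/17, -89/17, -108/17]
R5 ← R5 − (44/85)·R3: [0, 0, 0, -30/17, -76/17, -46/17]
R5 ← R5 + (30/19)·R4: [0, 0, 0, 0, -242/19, -242/19]
The echelon form has 5 nonzero rows, and every pivot lies in the first 5 columns, so rank(A) = rank([A|b]) = 5.
The system is consistent.
Free variables = (unknowns) − (rank) = 5 − 5 = 0.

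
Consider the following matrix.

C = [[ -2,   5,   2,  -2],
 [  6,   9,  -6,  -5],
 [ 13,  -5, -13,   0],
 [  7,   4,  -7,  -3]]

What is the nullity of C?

Row reduce to echelon form.
R2 ← R2 + (3)·R1: [0, 24, 0, -11]
R3 ← R3 + (13/2)·R1: [0, 55/2, 0, -13]
R4 ← R4 + (7/2)·R1: [0, 43/2, 0, -10]
R3 ← R3 − (55/48)·R2: [0, 0, 0, -19/48]
R4 ← R4 − (43/48)·R2: [0, 0, 0, -7/48]
R4 ← R4 − (7/19)·R3: [0, 0, 0, 0]
3 nonzero rows, so rank(C) = 3.
C has 4 columns; by rank–nullity, nullity = 4 − 3 = 1.

1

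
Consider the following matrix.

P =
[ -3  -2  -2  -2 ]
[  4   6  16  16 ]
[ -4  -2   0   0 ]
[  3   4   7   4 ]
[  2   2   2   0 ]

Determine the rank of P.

3

Row reduce to echelon form.
R2 ← R2 + (4/3)·R1: [0, 10/3, 40/3, 40/3]
R3 ← R3 − (4/3)·R1: [0, 2/3, 8/3, 8/3]
R4 ← R4 + R1: [0, 2, 5, 2]
R5 ← R5 + (2/3)·R1: [0, 2/3, 2/3, -4/3]
R3 ← R3 − (1/5)·R2: [0, 0, 0, 0]
R4 ← R4 − (3/5)·R2: [0, 0, -3, -6]
R5 ← R5 − (1/5)·R2: [0, 0, -2, -4]
Swap R3 ↔ R4
R5 ← R5 − (2/3)·R3: [0, 0, 0, 0]
Echelon form has 3 nonzero rows, so rank(P) = 3.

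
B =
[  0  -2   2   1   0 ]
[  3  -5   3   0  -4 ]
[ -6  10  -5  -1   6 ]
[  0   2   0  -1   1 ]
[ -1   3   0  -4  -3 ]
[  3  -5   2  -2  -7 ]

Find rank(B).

5

Row reduce to echelon form.
Swap R1 ↔ R2
R3 ← R3 + (2)·R1: [0, 0, 1, -1, -2]
R5 ← R5 + (1/3)·R1: [0, 4/3, 1, -4, -13/3]
R6 ← R6 − R1: [0, 0, -1, -2, -3]
R4 ← R4 + R2: [0, 0, 2, 0, 1]
R5 ← R5 + (2/3)·R2: [0, 0, 7/3, -10/3, -13/3]
R4 ← R4 − (2)·R3: [0, 0, 0, 2, 5]
R5 ← R5 − (7/3)·R3: [0, 0, 0, -1, 1/3]
R6 ← R6 + R3: [0, 0, 0, -3, -5]
R5 ← R5 + (1/2)·R4: [0, 0, 0, 0, 17/6]
R6 ← R6 + (3/2)·R4: [0, 0, 0, 0, 5/2]
R6 ← R6 − (15/17)·R5: [0, 0, 0, 0, 0]
Echelon form has 5 nonzero rows, so rank(B) = 5.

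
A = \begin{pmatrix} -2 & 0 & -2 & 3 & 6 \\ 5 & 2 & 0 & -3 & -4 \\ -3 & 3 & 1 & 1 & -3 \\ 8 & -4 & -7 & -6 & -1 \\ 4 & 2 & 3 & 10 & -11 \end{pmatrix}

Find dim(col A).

5

Row reduce to echelon form.
R2 ← R2 + (5/2)·R1: [0, 2, -5, 9/2, 11]
R3 ← R3 − (3/2)·R1: [0, 3, 4, -7/2, -12]
R4 ← R4 + (4)·R1: [0, -4, -15, 6, 23]
R5 ← R5 + (2)·R1: [0, 2, -1, 16, 1]
R3 ← R3 − (3/2)·R2: [0, 0, 23/2, -41/4, -57/2]
R4 ← R4 + (2)·R2: [0, 0, -25, 15, 45]
R5 ← R5 − R2: [0, 0, 4, 23/2, -10]
R4 ← R4 + (50/23)·R3: [0, 0, 0, -335/46, -390/23]
R5 ← R5 − (8/23)·R3: [0, 0, 0, 693/46, -2/23]
R5 ← R5 + (693/335)·R4: [0, 0, 0, 0, -2356/67]
Echelon form has 5 nonzero rows, so rank(A) = 5.
The column space has dimension equal to the rank: 5.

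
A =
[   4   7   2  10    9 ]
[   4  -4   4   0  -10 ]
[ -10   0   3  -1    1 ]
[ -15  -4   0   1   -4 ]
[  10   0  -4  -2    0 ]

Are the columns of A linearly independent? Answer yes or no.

Row reduce A to echelon form.
R2 ← R2 − R1: [0, -11, 2, -10, -19]
R3 ← R3 + (5/2)·R1: [0, 35/2, 8, 24, 47/2]
R4 ← R4 + (15/4)·R1: [0, 89/4, 15/2, 77/2, 119/4]
R5 ← R5 − (5/2)·R1: [0, -35/2, -9, -27, -45/2]
R3 ← R3 + (35/22)·R2: [0, 0, 123/11, 89/11, -74/11]
R4 ← R4 + (89/44)·R2: [0, 0, 127/11, 201/11, -191/22]
R5 ← R5 − (35/22)·R2: [0, 0, -134/11, -122/11, 85/11]
R4 ← R4 − (127/123)·R3: [0, 0, 0, 1220/123, -427/246]
R5 ← R5 + (134/123)·R3: [0, 0, 0, -280/123, 49/123]
R5 ← R5 + (14/61)·R4: [0, 0, 0, 0, 0]
4 pivots among 5 columns.
Only 4 < 5 pivot columns, so the columns are linearly dependent.

no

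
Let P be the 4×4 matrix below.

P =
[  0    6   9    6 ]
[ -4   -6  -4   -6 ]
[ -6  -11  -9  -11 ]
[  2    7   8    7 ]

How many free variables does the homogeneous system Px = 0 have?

2

Row reduce to echelon form.
Swap R1 ↔ R2
R3 ← R3 − (3/2)·R1: [0, -2, -3, -2]
R4 ← R4 + (1/2)·R1: [0, 4, 6, 4]
R3 ← R3 + (1/3)·R2: [0, 0, 0, 0]
R4 ← R4 − (2/3)·R2: [0, 0, 0, 0]
2 nonzero rows, so rank(P) = 2.
P has 4 columns; by rank–nullity, nullity = 4 − 2 = 2.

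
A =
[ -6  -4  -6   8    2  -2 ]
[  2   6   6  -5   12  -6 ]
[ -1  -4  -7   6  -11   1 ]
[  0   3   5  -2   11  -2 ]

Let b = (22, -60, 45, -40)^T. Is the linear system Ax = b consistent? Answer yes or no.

Row reduce the augmented matrix [A | b].
R2 ← R2 + (1/3)·R1: [0, 14/3, 4, -7/3, 38/3, -20/3, -158/3]
R3 ← R3 − (1/6)·R1: [0, -10/3, -6, 14/3, -34/3, 4/3, 124/3]
R3 ← R3 + (5/7)·R2: [0, 0, -22/7, 3, -16/7, -24/7, 26/7]
R4 ← R4 − (9/14)·R2: [0, 0, 17/7, -1/2, 20/7, 16/7, -43/7]
R4 ← R4 + (17/22)·R3: [0, 0, 0, 20/11, 12/11, -4/11, -36/11]
The echelon form has 4 nonzero rows, and every pivot lies in the first 6 columns, so rank(A) = rank([A|b]) = 4.
The system is consistent.

yes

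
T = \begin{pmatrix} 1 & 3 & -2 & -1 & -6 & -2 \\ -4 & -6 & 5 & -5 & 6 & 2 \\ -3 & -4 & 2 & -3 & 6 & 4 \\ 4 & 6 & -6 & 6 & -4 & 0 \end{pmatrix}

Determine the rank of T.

Row reduce to echelon form.
R2 ← R2 + (4)·R1: [0, 6, -3, -9, -18, -6]
R3 ← R3 + (3)·R1: [0, 5, -4, -6, -12, -2]
R4 ← R4 − (4)·R1: [0, -6, 2, 10, 20, 8]
R3 ← R3 − (5/6)·R2: [0, 0, -3/2, 3/2, 3, 3]
R4 ← R4 + R2: [0, 0, -1, 1, 2, 2]
R4 ← R4 − (2/3)·R3: [0, 0, 0, 0, 0, 0]
Echelon form has 3 nonzero rows, so rank(T) = 3.

3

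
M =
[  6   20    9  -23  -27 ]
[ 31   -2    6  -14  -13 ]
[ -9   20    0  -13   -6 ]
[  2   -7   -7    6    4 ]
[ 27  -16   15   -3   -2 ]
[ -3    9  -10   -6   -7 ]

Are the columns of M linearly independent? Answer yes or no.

Row reduce M to echelon form.
R2 ← R2 − (31/6)·R1: [0, -316/3, -81/2, 629/6, 253/2]
R3 ← R3 + (3/2)·R1: [0, 50, 27/2, -95/2, -93/2]
R4 ← R4 − (1/3)·R1: [0, -41/3, -10, 41/3, 13]
R5 ← R5 − (9/2)·R1: [0, -106, -51/2, 201/2, 239/2]
R6 ← R6 + (1/2)·R1: [0, 19, -11/2, -35/2, -41/2]
R3 ← R3 + (75/158)·R2: [0, 0, -1809/316, 715/316, 4281/316]
R4 ← R4 − (41/316)·R2: [0, 0, -2999/632, 41/632, -2157/632]
R5 ← R5 − (159/158)·R2: [0, 0, 4821/316, -1579/316, -2465/316]
R6 ← R6 + (57/316)·R2: [0, 0, -8093/632, 891/632, 1465/632]
R4 ← R4 − (2999/3618)·R3: [0, 0, 0, -6551/3618, -17659/1206]
R5 ← R5 + (1607/603)·R3: [0, 0, 0, 623/603, 5689/201]
R6 ← R6 − (8093/3618)·R3: [0, 0, 0, -13211/3618, -33751/1206]
R5 ← R5 + (3738/6551)·R4: [0, 0, 0, 0, 130682/6551]
R6 ← R6 − (13211/6551)·R4: [0, 0, 0, 0, 10108/6551]
R6 ← R6 − (14/181)·R5: [0, 0, 0, 0, 0]
5 pivots among 5 columns.
Every column is a pivot column, so the columns are linearly independent.

yes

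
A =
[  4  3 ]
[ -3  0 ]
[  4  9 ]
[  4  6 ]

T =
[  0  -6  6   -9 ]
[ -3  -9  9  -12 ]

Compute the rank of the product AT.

First compute AT:
[[ -9, -51,  51, -72],
 [  0,  18, -18,  27],
 [-27, -105, 105, -144],
 [-18, -78,  78, -108]]
Now row reduce the product.
R3 ← R3 − (3)·R1: [0, 48, -48, 72]
R4 ← R4 − (2)·R1: [0, 24, -24, 36]
R3 ← R3 − (8/3)·R2: [0, 0, 0, 0]
R4 ← R4 − (4/3)·R2: [0, 0, 0, 0]
2 nonzero rows, so rank(AT) = 2.

2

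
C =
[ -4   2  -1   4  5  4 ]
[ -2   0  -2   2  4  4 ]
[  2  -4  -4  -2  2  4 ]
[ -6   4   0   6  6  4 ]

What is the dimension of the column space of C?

2

Row reduce to echelon form.
R2 ← R2 − (1/2)·R1: [0, -1, -3/2, 0, 3/2, 2]
R3 ← R3 + (1/2)·R1: [0, -3, -9/2, 0, 9/2, 6]
R4 ← R4 − (3/2)·R1: [0, 1, 3/2, 0, -3/2, -2]
R3 ← R3 − (3)·R2: [0, 0, 0, 0, 0, 0]
R4 ← R4 + R2: [0, 0, 0, 0, 0, 0]
Echelon form has 2 nonzero rows, so rank(C) = 2.
The column space has dimension equal to the rank: 2.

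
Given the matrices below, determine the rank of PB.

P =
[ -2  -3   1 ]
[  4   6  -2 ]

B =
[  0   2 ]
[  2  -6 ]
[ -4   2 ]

First compute PB:
[[-10,  16],
 [ 20, -32]]
Now row reduce the product.
R2 ← R2 + (2)·R1: [0, 0]
1 nonzero row, so rank(PB) = 1.

1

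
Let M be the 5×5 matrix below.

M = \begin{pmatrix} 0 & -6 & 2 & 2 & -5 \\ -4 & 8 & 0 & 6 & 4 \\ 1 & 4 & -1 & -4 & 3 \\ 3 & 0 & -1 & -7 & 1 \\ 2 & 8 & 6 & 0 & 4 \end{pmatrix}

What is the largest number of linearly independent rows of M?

Row reduce to echelon form.
Swap R1 ↔ R2
R3 ← R3 + (1/4)·R1: [0, 6, -1, -5/2, 4]
R4 ← R4 + (3/4)·R1: [0, 6, -1, -5/2, 4]
R5 ← R5 + (1/2)·R1: [0, 12, 6, 3, 6]
R3 ← R3 + R2: [0, 0, 1, -1/2, -1]
R4 ← R4 + R2: [0, 0, 1, -1/2, -1]
R5 ← R5 + (2)·R2: [0, 0, 10, 7, -4]
R4 ← R4 − R3: [0, 0, 0, 0, 0]
R5 ← R5 − (10)·R3: [0, 0, 0, 12, 6]
Swap R4 ↔ R5
Echelon form has 4 nonzero rows, so rank(M) = 4.
The rank gives the maximum number of linearly independent rows: 4.

4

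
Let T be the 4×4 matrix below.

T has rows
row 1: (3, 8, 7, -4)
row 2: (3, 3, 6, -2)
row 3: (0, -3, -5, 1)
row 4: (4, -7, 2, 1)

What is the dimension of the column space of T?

4

Row reduce to echelon form.
R2 ← R2 − R1: [0, -5, -1, 2]
R4 ← R4 − (4/3)·R1: [0, -53/3, -22/3, 19/3]
R3 ← R3 − (3/5)·R2: [0, 0, -22/5, -1/5]
R4 ← R4 − (53/15)·R2: [0, 0, -19/5, -11/15]
R4 ← R4 − (19/22)·R3: [0, 0, 0, -37/66]
Echelon form has 4 nonzero rows, so rank(T) = 4.
The column space has dimension equal to the rank: 4.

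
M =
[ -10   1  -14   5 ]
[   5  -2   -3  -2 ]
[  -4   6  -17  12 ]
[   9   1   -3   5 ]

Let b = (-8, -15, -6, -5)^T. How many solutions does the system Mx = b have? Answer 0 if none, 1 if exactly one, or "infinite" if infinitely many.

1

Row reduce the augmented matrix [M | b].
R2 ← R2 + (1/2)·R1: [0, -3/2, -10, 1/2, -19]
R3 ← R3 − (2/5)·R1: [0, 28/5, -57/5, 10, -14/5]
R4 ← R4 + (9/10)·R1: [0, 19/10, -78/5, 19/2, -61/5]
R3 ← R3 + (56/15)·R2: [0, 0, -731/15, 178/15, -1106/15]
R4 ← R4 + (19/15)·R2: [0, 0, -424/15, 152/15, -544/15]
R4 ← R4 − (424/731)·R3: [0, 0, 0, 2376/731, 4752/731]
The echelon form has 4 nonzero rows, and every pivot lies in the first 4 columns, so rank(M) = rank([M|b]) = 4.
The system is consistent.
rank = 4 = number of unknowns, so the solution is unique.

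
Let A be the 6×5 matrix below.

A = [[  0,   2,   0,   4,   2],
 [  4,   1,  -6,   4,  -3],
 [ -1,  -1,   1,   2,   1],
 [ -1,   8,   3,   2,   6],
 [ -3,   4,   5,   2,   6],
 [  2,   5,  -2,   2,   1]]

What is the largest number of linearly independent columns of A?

Row reduce to echelon form.
Swap R1 ↔ R2
R3 ← R3 + (1/4)·R1: [0, -3/4, -1/2, 3, 1/4]
R4 ← R4 + (1/4)·R1: [0, 33/4, 3/2, 3, 21/4]
R5 ← R5 + (3/4)·R1: [0, 19/4, 1/2, 5, 15/4]
R6 ← R6 − (1/2)·R1: [0, 9/2, 1, 0, 5/2]
R3 ← R3 + (3/8)·R2: [0, 0, -1/2, 9/2, 1]
R4 ← R4 − (33/8)·R2: [0, 0, 3/2, -27/2, -3]
R5 ← R5 − (19/8)·R2: [0, 0, 1/2, -9/2, -1]
R6 ← R6 − (9/4)·R2: [0, 0, 1, -9, -2]
R4 ← R4 + (3)·R3: [0, 0, 0, 0, 0]
R5 ← R5 + R3: [0, 0, 0, 0, 0]
R6 ← R6 + (2)·R3: [0, 0, 0, 0, 0]
Echelon form has 3 nonzero rows, so rank(A) = 3.
The rank gives the maximum number of linearly independent columns: 3.

3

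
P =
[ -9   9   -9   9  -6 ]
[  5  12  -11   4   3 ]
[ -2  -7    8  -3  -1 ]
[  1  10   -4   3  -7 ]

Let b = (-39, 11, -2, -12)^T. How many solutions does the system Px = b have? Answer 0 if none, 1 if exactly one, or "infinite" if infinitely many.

infinite

Row reduce the augmented matrix [P | b].
R2 ← R2 + (5/9)·R1: [0, 17, -16, 9, -1/3, -32/3]
R3 ← R3 − (2/9)·R1: [0, -9, 10, -5, 1/3, 20/3]
R4 ← R4 + (1/9)·R1: [0, 11, -5, 4, -23/3, -49/3]
R3 ← R3 + (9/17)·R2: [0, 0, 26/17, -4/17, 8/51, 52/51]
R4 ← R4 − (11/17)·R2: [0, 0, 91/17, -31/17, -380/51, -481/51]
R4 ← R4 − (7/2)·R3: [0, 0, 0, -1, -8, -13]
The echelon form has 4 nonzero rows, and every pivot lies in the first 5 columns, so rank(P) = rank([P|b]) = 4.
The system is consistent.
rank = 4 < 5 unknowns, so there are infinitely many solutions.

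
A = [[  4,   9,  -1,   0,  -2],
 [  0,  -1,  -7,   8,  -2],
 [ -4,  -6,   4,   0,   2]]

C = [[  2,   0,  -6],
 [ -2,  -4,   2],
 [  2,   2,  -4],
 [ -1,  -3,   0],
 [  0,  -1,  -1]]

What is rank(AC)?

First compute AC:
[[-12, -36,   0],
 [-20, -32,  28],
 [ 12,  30,  -6]]
Now row reduce the product.
R2 ← R2 − (5/3)·R1: [0, 28, 28]
R3 ← R3 + R1: [0, -6, -6]
R3 ← R3 + (3/14)·R2: [0, 0, 0]
2 nonzero rows, so rank(AC) = 2.

2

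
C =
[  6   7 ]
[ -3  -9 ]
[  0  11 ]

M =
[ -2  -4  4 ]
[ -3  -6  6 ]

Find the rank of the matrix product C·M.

1

First compute CM:
[[-33, -66,  66],
 [ 33,  66, -66],
 [-33, -66,  66]]
Now row reduce the product.
R2 ← R2 + R1: [0, 0, 0]
R3 ← R3 − R1: [0, 0, 0]
1 nonzero row, so rank(CM) = 1.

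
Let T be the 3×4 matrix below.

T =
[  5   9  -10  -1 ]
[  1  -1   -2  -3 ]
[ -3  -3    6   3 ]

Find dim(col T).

Row reduce to echelon form.
R2 ← R2 − (1/5)·R1: [0, -14/5, 0, -14/5]
R3 ← R3 + (3/5)·R1: [0, 12/5, 0, 12/5]
R3 ← R3 + (6/7)·R2: [0, 0, 0, 0]
Echelon form has 2 nonzero rows, so rank(T) = 2.
The column space has dimension equal to the rank: 2.

2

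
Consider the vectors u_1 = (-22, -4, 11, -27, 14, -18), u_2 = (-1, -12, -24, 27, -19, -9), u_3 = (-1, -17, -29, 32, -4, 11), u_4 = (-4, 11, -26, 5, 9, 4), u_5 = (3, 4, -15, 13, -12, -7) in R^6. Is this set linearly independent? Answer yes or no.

Form the matrix with these vectors as rows and row reduce.
R2 ← R2 − (1/22)·R1: [0, -130/11, -49/2, 621/22, -216/11, -90/11]
R3 ← R3 − (1/22)·R1: [0, -185/11, -59/2, 731/22, -51/11, 130/11]
R4 ← R4 − (2/11)·R1: [0, 129/11, -28, 109/11, 71/11, 80/11]
R5 ← R5 + (3/22)·R1: [0, 38/11, -27/2, 205/22, -111/11, -104/11]
R3 ← R3 − (37/26)·R2: [0, 0, 279/52, -361/52, 303/13, 305/13]
R4 ← R4 + (129/130)·R2: [0, 0, -13601/260, 9859/260, -847/65, -11/13]
R5 ← R5 + (19/65)·R2: [0, 0, -1343/65, 1142/65, -1029/65, -154/13]
R4 ← R4 + (13601/1395)·R3: [0, 0, 0, -8305/279, 19922/93, 63584/279]
R5 ← R5 + (5372/1395)·R3: [0, 0, 0, -2557/279, 6875/93, 21902/279]
R5 ← R5 − (2557/8305)·R4: [0, 0, 0, 0, 66197/8305, 69218/8305]
5 nonzero rows, so the 5 vectors span a space of dimension 5.
Since 5 = 5, the vectors are linearly independent.

yes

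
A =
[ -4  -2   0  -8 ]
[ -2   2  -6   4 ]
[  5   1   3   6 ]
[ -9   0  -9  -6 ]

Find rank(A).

2

Row reduce to echelon form.
R2 ← R2 − (1/2)·R1: [0, 3, -6, 8]
R3 ← R3 + (5/4)·R1: [0, -3/2, 3, -4]
R4 ← R4 − (9/4)·R1: [0, 9/2, -9, 12]
R3 ← R3 + (1/2)·R2: [0, 0, 0, 0]
R4 ← R4 − (3/2)·R2: [0, 0, 0, 0]
Echelon form has 2 nonzero rows, so rank(A) = 2.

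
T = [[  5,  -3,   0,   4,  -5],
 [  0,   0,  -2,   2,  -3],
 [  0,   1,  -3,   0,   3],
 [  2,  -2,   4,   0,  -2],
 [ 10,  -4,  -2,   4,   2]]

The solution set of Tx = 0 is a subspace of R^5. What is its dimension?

Row reduce to echelon form.
R4 ← R4 − (2/5)·R1: [0, -4/5, 4, -8/5, 0]
R5 ← R5 − (2)·R1: [0, 2, -2, -4, 12]
Swap R2 ↔ R3
R4 ← R4 + (4/5)·R2: [0, 0, 8/5, -8/5, 12/5]
R5 ← R5 − (2)·R2: [0, 0, 4, -4, 6]
R4 ← R4 + (4/5)·R3: [0, 0, 0, 0, 0]
R5 ← R5 + (2)·R3: [0, 0, 0, 0, 0]
3 nonzero rows, so rank(T) = 3.
T has 5 columns; by rank–nullity, nullity = 5 − 3 = 2.

2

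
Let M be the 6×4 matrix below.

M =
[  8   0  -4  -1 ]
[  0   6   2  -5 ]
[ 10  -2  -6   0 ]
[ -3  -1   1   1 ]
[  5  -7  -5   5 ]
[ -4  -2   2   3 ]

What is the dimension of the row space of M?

3

Row reduce to echelon form.
R3 ← R3 − (5/4)·R1: [0, -2, -1, 5/4]
R4 ← R4 + (3/8)·R1: [0, -1, -1/2, 5/8]
R5 ← R5 − (5/8)·R1: [0, -7, -5/2, 45/8]
R6 ← R6 + (1/2)·R1: [0, -2, 0, 5/2]
R3 ← R3 + (1/3)·R2: [0, 0, -1/3, -5/12]
R4 ← R4 + (1/6)·R2: [0, 0, -1/6, -5/24]
R5 ← R5 + (7/6)·R2: [0, 0, -1/6, -5/24]
R6 ← R6 + (1/3)·R2: [0, 0, 2/3, 5/6]
R4 ← R4 − (1/2)·R3: [0, 0, 0, 0]
R5 ← R5 − (1/2)·R3: [0, 0, 0, 0]
R6 ← R6 + (2)·R3: [0, 0, 0, 0]
Echelon form has 3 nonzero rows, so rank(M) = 3.
The row space has dimension equal to the rank: 3.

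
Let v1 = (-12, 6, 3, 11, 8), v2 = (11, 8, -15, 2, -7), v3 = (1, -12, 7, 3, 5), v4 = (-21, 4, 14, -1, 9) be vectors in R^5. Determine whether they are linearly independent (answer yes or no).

Form the matrix with these vectors as rows and row reduce.
R2 ← R2 + (11/12)·R1: [0, 27/2, -49/4, 145/12, 1/3]
R3 ← R3 + (1/12)·R1: [0, -23/2, 29/4, 47/12, 17/3]
R4 ← R4 − (7/4)·R1: [0, -13/2, 35/4, -81/4, -5]
R3 ← R3 + (23/27)·R2: [0, 0, -86/27, 1151/81, 482/81]
R4 ← R4 + (13/27)·R2: [0, 0, 77/27, -1169/81, -392/81]
R4 ← R4 + (77/86)·R3: [0, 0, 0, -147/86, 21/43]
4 nonzero rows, so the 4 vectors span a space of dimension 4.
Since 4 = 4, the vectors are linearly independent.

yes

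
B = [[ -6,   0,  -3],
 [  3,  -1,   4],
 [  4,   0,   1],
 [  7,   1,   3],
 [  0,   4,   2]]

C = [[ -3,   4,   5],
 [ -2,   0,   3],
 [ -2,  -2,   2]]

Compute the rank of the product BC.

3

First compute BC:
[[ 24, -18, -36],
 [-15,   4,  20],
 [-14,  14,  22],
 [-29,  22,  44],
 [-12,  -4,  16]]
Now row reduce the product.
R2 ← R2 + (5/8)·R1: [0, -29/4, -5/2]
R3 ← R3 + (7/12)·R1: [0, 7/2, 1]
R4 ← R4 + (29/24)·R1: [0, 1/4, 1/2]
R5 ← R5 + (1/2)·R1: [0, -13, -2]
R3 ← R3 + (14/29)·R2: [0, 0, -6/29]
R4 ← R4 + (1/29)·R2: [0, 0, 12/29]
R5 ← R5 − (52/29)·R2: [0, 0, 72/29]
R4 ← R4 + (2)·R3: [0, 0, 0]
R5 ← R5 + (12)·R3: [0, 0, 0]
3 nonzero rows, so rank(BC) = 3.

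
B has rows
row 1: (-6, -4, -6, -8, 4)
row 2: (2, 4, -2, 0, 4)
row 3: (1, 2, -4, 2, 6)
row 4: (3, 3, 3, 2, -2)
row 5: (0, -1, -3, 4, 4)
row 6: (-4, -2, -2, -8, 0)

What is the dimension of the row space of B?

3

Row reduce to echelon form.
R2 ← R2 + (1/3)·R1: [0, 8/3, -4, -8/3, 16/3]
R3 ← R3 + (1/6)·R1: [0, 4/3, -5, 2/3, 20/3]
R4 ← R4 + (1/2)·R1: [0, 1, 0, -2, 0]
R6 ← R6 − (2/3)·R1: [0, 2/3, 2, -8/3, -8/3]
R3 ← R3 − (1/2)·R2: [0, 0, -3, 2, 4]
R4 ← R4 − (3/8)·R2: [0, 0, 3/2, -1, -2]
R5 ← R5 + (3/8)·R2: [0, 0, -9/2, 3, 6]
R6 ← R6 − (1/4)·R2: [0, 0, 3, -2, -4]
R4 ← R4 + (1/2)·R3: [0, 0, 0, 0, 0]
R5 ← R5 − (3/2)·R3: [0, 0, 0, 0, 0]
R6 ← R6 + R3: [0, 0, 0, 0, 0]
Echelon form has 3 nonzero rows, so rank(B) = 3.
The row space has dimension equal to the rank: 3.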